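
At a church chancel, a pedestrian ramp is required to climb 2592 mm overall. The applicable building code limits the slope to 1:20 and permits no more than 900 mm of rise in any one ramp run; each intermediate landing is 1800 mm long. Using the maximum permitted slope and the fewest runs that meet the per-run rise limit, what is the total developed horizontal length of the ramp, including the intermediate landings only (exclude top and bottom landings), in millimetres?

2592 / 900 = 2.88, so 3 ramp runs are needed. That means 2 intermediate landings.
Ramp run (horizontal) at 1:20: 2592 × 20 = 51840 mm.
2 intermediate landings contribute 2 × 1800 = 3600 mm.
Total developed length = 51840 + 3600 = 55440 mm.

55440 mm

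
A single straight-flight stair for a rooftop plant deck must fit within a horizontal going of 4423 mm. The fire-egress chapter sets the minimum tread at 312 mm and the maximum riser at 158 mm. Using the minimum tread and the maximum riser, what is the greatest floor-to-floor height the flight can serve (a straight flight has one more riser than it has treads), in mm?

2370 mm

Treads that fit: ⌊4423 / 312⌋ = 14.
Risers = treads + 1 = 15.
Maximum height = 15 × 158 = 2370 mm.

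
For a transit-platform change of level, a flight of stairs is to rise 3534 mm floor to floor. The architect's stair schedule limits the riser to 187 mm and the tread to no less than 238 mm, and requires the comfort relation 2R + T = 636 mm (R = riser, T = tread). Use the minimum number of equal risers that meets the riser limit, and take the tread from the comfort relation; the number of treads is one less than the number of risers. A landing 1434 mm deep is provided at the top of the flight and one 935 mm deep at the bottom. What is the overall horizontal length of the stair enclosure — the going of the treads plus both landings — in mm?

⌈3534/187⌉ = 19 risers.
R = 3534 ÷ 19 = 186 mm.
T = 636 − 2·186 = 264 mm, which satisfies the 238 mm minimum.
Going = (19 − 1) × 264 = 4752 mm.
Enclosure = 4752 + 1434 + 935 = 7121 mm.

7121 mm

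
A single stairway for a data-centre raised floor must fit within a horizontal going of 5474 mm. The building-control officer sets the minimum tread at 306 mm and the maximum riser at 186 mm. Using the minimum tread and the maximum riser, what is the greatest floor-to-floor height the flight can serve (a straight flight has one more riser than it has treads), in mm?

3348 mm

5474 / 306 = 17.89, so 17 treads fit.
Risers = treads + 1 = 18.
Maximum height = 18 × 186 = 3348 mm.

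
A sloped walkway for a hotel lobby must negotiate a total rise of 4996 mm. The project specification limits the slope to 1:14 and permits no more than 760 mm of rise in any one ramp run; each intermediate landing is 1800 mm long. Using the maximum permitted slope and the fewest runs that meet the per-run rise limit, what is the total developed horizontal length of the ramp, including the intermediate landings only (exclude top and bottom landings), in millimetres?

4996 / 760 = 6.574 → round up to 7 ramp runs. That means 6 intermediate landings.
Horizontal run for 4996 mm of rise at 1:14 is 4996 × 14 = 69944 mm.
Intermediate landings: 6 × 1800 = 10800 mm.
Total developed length = 69944 + 10800 = 80744 mm.

80744 mm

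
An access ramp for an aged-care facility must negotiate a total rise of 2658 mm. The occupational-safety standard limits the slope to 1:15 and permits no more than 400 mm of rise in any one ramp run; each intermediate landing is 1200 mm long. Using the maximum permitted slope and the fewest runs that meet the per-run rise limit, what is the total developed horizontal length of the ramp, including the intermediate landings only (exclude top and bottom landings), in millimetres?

2658 / 400 = 6.64, so 7 ramp runs are needed. That means 6 intermediate landings.
Horizontal run for 2658 mm of rise at 1:15 is 2658 × 15 = 39870 mm.
6 intermediate landings contribute 6 × 1200 = 7200 mm.
Total developed length = 39870 + 7200 = 47070 mm.

47070 mm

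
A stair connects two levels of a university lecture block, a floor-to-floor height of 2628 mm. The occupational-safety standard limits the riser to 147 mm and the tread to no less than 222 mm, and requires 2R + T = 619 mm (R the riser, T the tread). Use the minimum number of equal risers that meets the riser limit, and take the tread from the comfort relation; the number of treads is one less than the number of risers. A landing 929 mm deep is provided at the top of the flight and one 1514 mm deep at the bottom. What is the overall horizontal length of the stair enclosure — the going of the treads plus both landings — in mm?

⌈2628/147⌉ = 18 risers.
Riser R = 2628 / 18 = 146 mm, within the 147 mm limit.
From 2R + T = 619: T = 619 − 292 = 327 mm.
Treads = 18 − 1 = 17; going = 17 × 327 = 5559 mm.
Enclosure = 5559 + 929 + 1514 = 8002 mm.

8002 mm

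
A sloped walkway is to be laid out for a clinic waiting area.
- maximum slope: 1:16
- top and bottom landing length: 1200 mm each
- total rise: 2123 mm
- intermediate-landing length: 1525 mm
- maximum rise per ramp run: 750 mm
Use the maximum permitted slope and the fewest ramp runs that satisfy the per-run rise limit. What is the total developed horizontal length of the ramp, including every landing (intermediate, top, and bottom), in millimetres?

39418 mm

2123 / 750 = 2.83, so 3 ramp runs are needed. That means 2 intermediate landings.
Ramp run (horizontal) at 1:16: 2123 × 16 = 33968 mm.
Intermediate landings: 2 × 1525 = 3050 mm.
Top and bottom landings: 2 × 1200 = 2400 mm.
Total = 33968 + 3050 + 2400 = 39418 mm.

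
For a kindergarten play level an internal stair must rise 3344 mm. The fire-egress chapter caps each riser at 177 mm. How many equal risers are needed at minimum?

19 risers

3344 / 177 = 18.89, so 19 risers are needed.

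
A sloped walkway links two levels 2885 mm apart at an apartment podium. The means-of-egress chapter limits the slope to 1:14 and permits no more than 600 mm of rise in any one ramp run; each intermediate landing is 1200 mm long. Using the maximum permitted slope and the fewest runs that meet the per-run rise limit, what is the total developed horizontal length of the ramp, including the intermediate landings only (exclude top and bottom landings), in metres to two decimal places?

At most 600 each: 2885/600 = 4.81, giving 5 ramp runs. That means 4 intermediate landings.
Ramp run (horizontal) at 1:14: 2885 × 14 = 40390 mm.
4 intermediate landings contribute 4 × 1200 = 4800 mm.
Total developed length = 40390 + 4800 = 45190 mm.
= 45.19 m.

45.19 m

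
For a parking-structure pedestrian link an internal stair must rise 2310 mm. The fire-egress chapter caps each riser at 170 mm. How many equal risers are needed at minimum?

⌈2310/170⌉ = 14 risers.

14 risers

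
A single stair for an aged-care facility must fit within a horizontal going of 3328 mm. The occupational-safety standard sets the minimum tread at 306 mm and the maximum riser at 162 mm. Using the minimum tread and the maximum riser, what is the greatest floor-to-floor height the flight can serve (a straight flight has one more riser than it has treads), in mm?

1782 mm

Treads that fit: ⌊3328 / 306⌋ = 10.
Risers = treads + 1 = 11.
Maximum height = 11 × 162 = 1782 mm.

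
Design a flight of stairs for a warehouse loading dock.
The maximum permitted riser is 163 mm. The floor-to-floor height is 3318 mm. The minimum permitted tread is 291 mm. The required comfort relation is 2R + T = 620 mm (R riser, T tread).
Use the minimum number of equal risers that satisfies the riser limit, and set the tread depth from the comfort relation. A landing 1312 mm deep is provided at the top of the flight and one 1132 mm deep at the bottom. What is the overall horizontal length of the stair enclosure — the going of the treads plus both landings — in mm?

At most 163 each: 3318/163 = 20.36, giving 21 risers.
Each riser is 3318/21 = 158 mm (≤ 163 mm).
From 2R + T = 620: T = 620 − 316 = 304 mm.
21 risers give 20 treads; going = 20 × 304 = 6080 mm.
Add landings: 6080 + 1312 + 1132 = 8524 mm.

8524 mm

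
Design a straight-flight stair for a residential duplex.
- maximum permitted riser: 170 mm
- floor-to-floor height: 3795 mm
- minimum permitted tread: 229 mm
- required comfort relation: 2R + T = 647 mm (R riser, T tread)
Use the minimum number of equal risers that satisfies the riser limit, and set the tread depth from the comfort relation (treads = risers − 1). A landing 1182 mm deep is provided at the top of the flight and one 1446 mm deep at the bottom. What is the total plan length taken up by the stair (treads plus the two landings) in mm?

9602 mm

At most 170 each: 3795/170 = 22.32, giving 23 risers.
R = 3795 ÷ 23 = 165 mm.
T = 647 − 2·165 = 317 mm, which satisfies the 229 mm minimum.
Going = (23 − 1) × 317 = 6974 mm.
Enclosure = 6974 + 1182 + 1446 = 9602 mm.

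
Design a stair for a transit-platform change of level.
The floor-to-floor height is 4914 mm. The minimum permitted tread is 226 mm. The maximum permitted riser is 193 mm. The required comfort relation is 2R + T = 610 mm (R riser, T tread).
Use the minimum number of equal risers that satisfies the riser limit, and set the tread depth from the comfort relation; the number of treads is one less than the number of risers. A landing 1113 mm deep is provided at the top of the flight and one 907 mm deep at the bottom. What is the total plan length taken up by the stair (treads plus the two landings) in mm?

⌈4914/193⌉ = 26 risers.
Each riser is 4914/26 = 189 mm (≤ 193 mm).
T = 610 − 2·189 = 232 mm, which satisfies the 226 mm minimum.
26 risers give 25 treads; going = 25 × 232 = 5800 mm.
Add landings: 5800 + 1113 + 907 = 7820 mm.

7820 mm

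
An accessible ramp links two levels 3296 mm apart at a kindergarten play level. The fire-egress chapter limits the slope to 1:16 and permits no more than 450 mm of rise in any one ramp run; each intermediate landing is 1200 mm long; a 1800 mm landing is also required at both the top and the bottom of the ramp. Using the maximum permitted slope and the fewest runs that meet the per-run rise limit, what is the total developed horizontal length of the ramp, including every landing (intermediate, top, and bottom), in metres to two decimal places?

3296 / 450 = 7.32, so 8 ramp runs are needed. That means 7 intermediate landings.
Horizontal run for 3296 mm of rise at 1:16 is 3296 × 16 = 52736 mm.
Intermediate landings: 7 × 1200 = 8400 mm.
Top and bottom landings: 2 × 1800 = 3600 mm.
Total = 52736 + 8400 + 3600 = 64736 mm.
= 64.74 m.

64.74 m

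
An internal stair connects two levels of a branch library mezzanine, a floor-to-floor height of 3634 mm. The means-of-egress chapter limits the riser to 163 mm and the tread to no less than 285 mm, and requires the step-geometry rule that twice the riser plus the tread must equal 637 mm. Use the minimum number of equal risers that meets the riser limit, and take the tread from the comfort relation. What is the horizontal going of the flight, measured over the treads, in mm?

7062 mm

3634 / 163 = 22.294 → round up to 23 risers.
Each riser is 3634/23 = 158 mm (≤ 163 mm).
T = 637 − 2·158 = 321 mm, which satisfies the 285 mm minimum.
Going = (23 − 1) × 321 = 7062 mm.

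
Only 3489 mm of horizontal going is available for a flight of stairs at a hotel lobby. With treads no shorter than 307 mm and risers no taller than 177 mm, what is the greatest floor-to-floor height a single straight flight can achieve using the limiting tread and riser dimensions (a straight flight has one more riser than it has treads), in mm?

2124 mm

Treads that fit: ⌊3489 / 307⌋ = 11.
Risers = treads + 1 = 12.
Maximum height = 12 × 177 = 2124 mm.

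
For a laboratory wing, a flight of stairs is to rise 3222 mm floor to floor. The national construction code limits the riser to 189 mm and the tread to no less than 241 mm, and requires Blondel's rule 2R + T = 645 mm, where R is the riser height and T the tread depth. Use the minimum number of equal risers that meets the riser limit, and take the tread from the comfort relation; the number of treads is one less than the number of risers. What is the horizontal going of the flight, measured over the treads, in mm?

At most 189 each: 3222/189 = 17.05, giving 18 risers.
R = 3222 ÷ 18 = 179 mm.
From 2R + T = 645: T = 645 − 358 = 287 mm.
Treads = 18 − 1 = 17; going = 17 × 287 = 4879 mm.

4879 mm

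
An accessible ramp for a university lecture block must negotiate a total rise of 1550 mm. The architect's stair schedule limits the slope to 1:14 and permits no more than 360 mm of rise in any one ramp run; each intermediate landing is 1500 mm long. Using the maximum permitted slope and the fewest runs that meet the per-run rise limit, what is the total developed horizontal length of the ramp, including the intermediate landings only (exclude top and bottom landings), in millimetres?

At most 360 each: 1550/360 = 4.31, giving 5 ramp runs. That means 4 intermediate landings.
Horizontal run for 1550 mm of rise at 1:14 is 1550 × 14 = 21700 mm.
Intermediate landings: 4 × 1500 = 6000 mm.
Developed length = 21700 + 6000 = 27700 mm.

27700 mm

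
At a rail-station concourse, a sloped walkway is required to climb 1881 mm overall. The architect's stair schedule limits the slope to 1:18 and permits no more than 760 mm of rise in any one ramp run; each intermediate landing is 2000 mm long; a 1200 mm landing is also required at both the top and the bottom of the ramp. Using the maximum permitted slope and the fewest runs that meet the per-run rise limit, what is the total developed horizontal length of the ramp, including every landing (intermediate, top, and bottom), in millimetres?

40258 mm

⌈1881/760⌉ = 3 ramp runs. That means 2 intermediate landings.
Ramp run (horizontal) at 1:18: 1881 × 18 = 33858 mm.
2 intermediate landings contribute 2 × 2000 = 4000 mm.
Top and bottom landings: 2 × 1200 = 2400 mm.
Total = 33858 + 4000 + 2400 = 40258 mm.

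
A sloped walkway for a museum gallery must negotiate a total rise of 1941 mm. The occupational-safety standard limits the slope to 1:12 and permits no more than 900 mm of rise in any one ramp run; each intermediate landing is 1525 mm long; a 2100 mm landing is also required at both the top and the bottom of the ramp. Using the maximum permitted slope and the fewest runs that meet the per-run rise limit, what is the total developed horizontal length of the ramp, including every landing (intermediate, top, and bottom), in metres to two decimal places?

30.54 m

At most 900 each: 1941/900 = 2.16, giving 3 ramp runs. That means 2 intermediate landings.
Horizontal run for 1941 mm of rise at 1:12 is 1941 × 12 = 23292 mm.
Intermediate landings: 2 × 1525 = 3050 mm.
Top and bottom landings: 2 × 2100 = 4200 mm.
Total = 23292 + 3050 + 4200 = 30542 mm.
= 30.54 m.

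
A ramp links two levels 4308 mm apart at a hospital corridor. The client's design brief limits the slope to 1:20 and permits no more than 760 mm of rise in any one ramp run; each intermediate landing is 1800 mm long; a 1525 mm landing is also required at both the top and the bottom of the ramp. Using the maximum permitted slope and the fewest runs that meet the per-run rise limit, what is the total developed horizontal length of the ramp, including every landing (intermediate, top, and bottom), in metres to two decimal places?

4308 / 760 = 5.668 → round up to 6 ramp runs. That means 5 intermediate landings.
Ramp run (horizontal) at 1:20: 4308 × 20 = 86160 mm.
5 intermediate landings contribute 5 × 1800 = 9000 mm.
Top and bottom landings: 2 × 1525 = 3050 mm.
Total = 86160 + 9000 + 3050 = 98210 mm.
= 98.21 m.

98.21 m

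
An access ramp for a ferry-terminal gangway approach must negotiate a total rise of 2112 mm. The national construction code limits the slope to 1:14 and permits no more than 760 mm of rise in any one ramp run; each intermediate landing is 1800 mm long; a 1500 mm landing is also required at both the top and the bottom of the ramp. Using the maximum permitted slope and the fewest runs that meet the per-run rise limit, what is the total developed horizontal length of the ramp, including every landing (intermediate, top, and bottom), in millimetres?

⌈2112/760⌉ = 3 ramp runs. That means 2 intermediate landings.
Ramp run (horizontal) at 1:14: 2112 × 14 = 29568 mm.
Intermediate landings: 2 × 1800 = 3600 mm.
Top and bottom landings: 2 × 1500 = 3000 mm.
Total = 29568 + 3600 + 3000 = 36168 mm.

36168 mm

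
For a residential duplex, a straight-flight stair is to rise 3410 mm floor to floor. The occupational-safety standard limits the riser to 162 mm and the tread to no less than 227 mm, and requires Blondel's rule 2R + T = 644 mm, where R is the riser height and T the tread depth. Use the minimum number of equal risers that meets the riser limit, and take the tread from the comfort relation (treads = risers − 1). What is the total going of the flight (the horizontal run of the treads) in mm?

3410 / 162 = 21.049 → round up to 22 risers.
Riser R = 3410 / 22 = 155 mm, within the 162 mm limit.
T = 644 − 2·155 = 334 mm, which satisfies the 227 mm minimum.
Treads = 22 − 1 = 21; going = 21 × 334 = 7014 mm.

7014 mm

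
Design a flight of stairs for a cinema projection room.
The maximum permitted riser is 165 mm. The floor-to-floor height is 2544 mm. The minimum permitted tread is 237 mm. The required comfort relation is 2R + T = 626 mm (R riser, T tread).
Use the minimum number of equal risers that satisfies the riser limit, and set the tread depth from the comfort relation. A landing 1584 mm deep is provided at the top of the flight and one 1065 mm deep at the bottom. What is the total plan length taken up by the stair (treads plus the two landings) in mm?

7269 mm

2544 / 165 = 15.42, so 16 risers are needed.
Riser R = 2544 / 16 = 159 mm, within the 165 mm limit.
Tread T = 626 − 2 × 159 = 308 mm (≥ 237 mm).
Going = (16 − 1) × 308 = 4620 mm.
Enclosure = 4620 + 1584 + 1065 = 7269 mm.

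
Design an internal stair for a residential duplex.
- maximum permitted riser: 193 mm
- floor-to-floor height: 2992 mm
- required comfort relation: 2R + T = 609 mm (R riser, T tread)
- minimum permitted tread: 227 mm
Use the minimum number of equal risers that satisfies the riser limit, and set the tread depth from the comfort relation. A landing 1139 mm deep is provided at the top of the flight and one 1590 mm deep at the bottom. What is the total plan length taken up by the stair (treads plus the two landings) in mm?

6254 mm

2992 / 193 = 15.503 → round up to 16 risers.
Each riser is 2992/16 = 187 mm (≤ 193 mm).
Tread T = 609 − 2 × 187 = 235 mm (≥ 227 mm).
Treads = 16 − 1 = 15; going = 15 × 235 = 3525 mm.
Enclosure = 3525 + 1139 + 1590 = 6254 mm.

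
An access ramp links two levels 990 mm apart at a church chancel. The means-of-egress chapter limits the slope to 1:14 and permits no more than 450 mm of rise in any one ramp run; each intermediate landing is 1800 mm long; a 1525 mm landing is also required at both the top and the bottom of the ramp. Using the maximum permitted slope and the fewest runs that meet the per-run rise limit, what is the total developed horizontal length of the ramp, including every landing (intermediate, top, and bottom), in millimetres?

990 / 450 = 2.20, so 3 ramp runs are needed. That means 2 intermediate landings.
Ramp run (horizontal) at 1:14: 990 × 14 = 13860 mm.
2 intermediate landings contribute 2 × 1800 = 3600 mm.
Top and bottom landings: 2 × 1525 = 3050 mm.
Total = 13860 + 3600 + 3050 = 20510 mm.

20510 mm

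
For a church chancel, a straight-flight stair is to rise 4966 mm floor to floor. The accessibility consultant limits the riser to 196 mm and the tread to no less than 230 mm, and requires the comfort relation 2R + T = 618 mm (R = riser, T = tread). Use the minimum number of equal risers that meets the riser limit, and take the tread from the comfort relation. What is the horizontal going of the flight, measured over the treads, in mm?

4966 / 196 = 25.337 → round up to 26 risers.
R = 4966 ÷ 26 = 191 mm.
Tread T = 618 − 2 × 191 = 236 mm (≥ 230 mm).
Treads = 26 − 1 = 25; going = 25 × 236 = 5900 mm.

5900 mm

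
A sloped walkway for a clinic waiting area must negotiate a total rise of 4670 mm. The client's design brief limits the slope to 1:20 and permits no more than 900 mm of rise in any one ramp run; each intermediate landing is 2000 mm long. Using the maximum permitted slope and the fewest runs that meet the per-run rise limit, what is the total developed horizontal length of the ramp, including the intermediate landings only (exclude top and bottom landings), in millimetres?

At most 900 each: 4670/900 = 5.19, giving 6 ramp runs. That means 5 intermediate landings.
Ramp run (horizontal) at 1:20: 4670 × 20 = 93400 mm.
5 intermediate landings contribute 5 × 2000 = 10000 mm.
Total developed length = 93400 + 10000 = 103400 mm.

103400 mm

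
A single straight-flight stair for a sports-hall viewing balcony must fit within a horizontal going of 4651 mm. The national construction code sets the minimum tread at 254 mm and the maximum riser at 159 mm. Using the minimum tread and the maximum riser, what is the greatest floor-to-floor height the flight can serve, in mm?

4651 / 254 = 18.31, so 18 treads fit.
Risers = treads + 1 = 19.
Maximum height = 19 × 159 = 3021 mm.

3021 mm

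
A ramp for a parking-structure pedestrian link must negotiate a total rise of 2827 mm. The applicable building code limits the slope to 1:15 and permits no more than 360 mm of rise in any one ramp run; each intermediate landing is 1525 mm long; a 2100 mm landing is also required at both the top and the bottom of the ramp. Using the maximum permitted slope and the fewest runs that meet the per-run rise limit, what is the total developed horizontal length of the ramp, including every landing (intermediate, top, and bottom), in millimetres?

⌈2827/360⌉ = 8 ramp runs. That means 7 intermediate landings.
Horizontal run for 2827 mm of rise at 1:15 is 2827 × 15 = 42405 mm.
Intermediate landings: 7 × 1525 = 10675 mm.
Top and bottom landings: 2 × 2100 = 4200 mm.
Total = 42405 + 10675 + 4200 = 57280 mm.

57280 mm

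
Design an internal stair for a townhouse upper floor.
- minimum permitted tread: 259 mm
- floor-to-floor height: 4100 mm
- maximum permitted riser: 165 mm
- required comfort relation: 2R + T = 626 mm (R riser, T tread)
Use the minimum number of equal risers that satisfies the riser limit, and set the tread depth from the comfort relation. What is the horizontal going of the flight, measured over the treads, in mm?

7152 mm

4100 / 165 = 24.85, so 25 risers are needed.
Each riser is 4100/25 = 164 mm (≤ 165 mm).
Tread T = 626 − 2 × 164 = 298 mm (≥ 259 mm).
Treads = 25 − 1 = 24; going = 24 × 298 = 7152 mm.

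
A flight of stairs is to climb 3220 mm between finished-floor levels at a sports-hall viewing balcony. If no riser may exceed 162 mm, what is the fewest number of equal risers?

3220 / 162 = 19.88, so 20 risers are needed.

20 risers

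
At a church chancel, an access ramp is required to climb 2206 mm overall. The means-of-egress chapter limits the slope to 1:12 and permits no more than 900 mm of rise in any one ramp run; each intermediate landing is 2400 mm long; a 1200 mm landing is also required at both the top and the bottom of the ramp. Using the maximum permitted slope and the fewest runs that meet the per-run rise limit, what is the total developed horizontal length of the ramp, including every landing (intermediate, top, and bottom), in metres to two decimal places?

33.67 m

⌈2206/900⌉ = 3 ramp runs. That means 2 intermediate landings.
Ramp run (horizontal) at 1:12: 2206 × 12 = 26472 mm.
2 intermediate landings contribute 2 × 2400 = 4800 mm.
Top and bottom landings: 2 × 1200 = 2400 mm.
Total = 26472 + 4800 + 2400 = 33672 mm.
= 33.67 m.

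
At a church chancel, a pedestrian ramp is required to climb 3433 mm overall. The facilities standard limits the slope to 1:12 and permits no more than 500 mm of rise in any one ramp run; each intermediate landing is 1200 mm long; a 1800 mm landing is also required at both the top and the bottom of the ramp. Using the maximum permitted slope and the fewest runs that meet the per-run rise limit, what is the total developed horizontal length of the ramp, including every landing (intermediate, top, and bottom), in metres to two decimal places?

3433 / 500 = 6.87, so 7 ramp runs are needed. That means 6 intermediate landings.
Horizontal run for 3433 mm of rise at 1:12 is 3433 × 12 = 41196 mm.
Intermediate landings: 6 × 1200 = 7200 mm.
Top and bottom landings: 2 × 1800 = 3600 mm.
Total = 41196 + 7200 + 3600 = 51996 mm.
= 52.00 m.

52.00 m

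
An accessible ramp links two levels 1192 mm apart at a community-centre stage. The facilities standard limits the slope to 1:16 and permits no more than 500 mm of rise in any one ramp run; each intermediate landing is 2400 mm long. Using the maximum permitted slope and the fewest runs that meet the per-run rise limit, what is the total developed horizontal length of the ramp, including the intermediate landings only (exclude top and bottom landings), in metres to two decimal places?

23.87 m

1192 / 500 = 2.38, so 3 ramp runs are needed. That means 2 intermediate landings.
Ramp run (horizontal) at 1:16: 1192 × 16 = 19072 mm.
2 intermediate landings contribute 2 × 2400 = 4800 mm.
Total developed length = 19072 + 4800 = 23872 mm.
= 23.87 m.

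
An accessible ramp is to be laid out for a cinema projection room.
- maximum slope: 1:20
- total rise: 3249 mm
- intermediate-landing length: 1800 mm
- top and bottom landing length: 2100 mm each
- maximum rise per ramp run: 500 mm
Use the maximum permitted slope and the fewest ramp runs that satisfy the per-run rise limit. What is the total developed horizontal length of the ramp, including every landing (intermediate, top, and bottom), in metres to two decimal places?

79.98 m

At most 500 each: 3249/500 = 6.50, giving 7 ramp runs. That means 6 intermediate landings.
Horizontal run for 3249 mm of rise at 1:20 is 3249 × 20 = 64980 mm.
Intermediate landings: 6 × 1800 = 10800 mm.
Top and bottom landings: 2 × 2100 = 4200 mm.
Total = 64980 + 10800 + 4200 = 79980 mm.
= 79.98 m.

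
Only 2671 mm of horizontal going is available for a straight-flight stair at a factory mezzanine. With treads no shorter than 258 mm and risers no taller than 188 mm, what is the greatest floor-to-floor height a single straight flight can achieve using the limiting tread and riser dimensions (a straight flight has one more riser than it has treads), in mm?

2068 mm

2671 / 258 = 10.35, so 10 treads fit.
Risers = treads + 1 = 11.
Maximum height = 11 × 188 = 2068 mm.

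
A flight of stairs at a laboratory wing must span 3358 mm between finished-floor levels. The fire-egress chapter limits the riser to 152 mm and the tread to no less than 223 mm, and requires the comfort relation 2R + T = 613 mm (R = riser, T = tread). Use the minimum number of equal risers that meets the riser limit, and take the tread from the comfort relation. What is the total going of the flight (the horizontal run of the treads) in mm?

⌈3358/152⌉ = 23 risers.
Riser R = 3358 / 23 = 146 mm, within the 152 mm limit.
Tread T = 613 − 2 × 146 = 321 mm (≥ 223 mm).
Going = (23 − 1) × 321 = 7062 mm.

7062 mm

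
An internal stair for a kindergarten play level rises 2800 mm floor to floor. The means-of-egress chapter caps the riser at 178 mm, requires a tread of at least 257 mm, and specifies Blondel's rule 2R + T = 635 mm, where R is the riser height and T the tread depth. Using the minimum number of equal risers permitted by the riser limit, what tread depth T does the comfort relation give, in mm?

285 mm

At most 178 each: 2800/178 = 15.73, giving 16 risers.
Each riser is 2800/16 = 175 mm (≤ 178 mm).
From 2R + T = 635: T = 635 − 350 = 285 mm.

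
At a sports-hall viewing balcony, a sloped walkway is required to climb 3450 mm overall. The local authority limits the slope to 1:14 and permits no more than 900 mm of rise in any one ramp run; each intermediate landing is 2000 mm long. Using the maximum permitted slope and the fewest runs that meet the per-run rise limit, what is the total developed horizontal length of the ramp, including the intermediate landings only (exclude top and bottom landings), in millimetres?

3450 / 900 = 3.83, so 4 ramp runs are needed. That means 3 intermediate landings.
Horizontal run for 3450 mm of rise at 1:14 is 3450 × 14 = 48300 mm.
3 intermediate landings contribute 3 × 2000 = 6000 mm.
Total developed length = 48300 + 6000 = 54300 mm.

54300 mm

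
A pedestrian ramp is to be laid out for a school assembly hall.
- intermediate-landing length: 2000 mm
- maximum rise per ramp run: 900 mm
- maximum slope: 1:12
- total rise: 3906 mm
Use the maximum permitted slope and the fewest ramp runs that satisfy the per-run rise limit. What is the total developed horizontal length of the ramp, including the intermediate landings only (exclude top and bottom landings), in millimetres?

3906 / 900 = 4.340 → round up to 5 ramp runs. That means 4 intermediate landings.
Horizontal run for 3906 mm of rise at 1:12 is 3906 × 12 = 46872 mm.
4 intermediate landings contribute 4 × 2000 = 8000 mm.
Total developed length = 46872 + 8000 = 54872 mm.

54872 mm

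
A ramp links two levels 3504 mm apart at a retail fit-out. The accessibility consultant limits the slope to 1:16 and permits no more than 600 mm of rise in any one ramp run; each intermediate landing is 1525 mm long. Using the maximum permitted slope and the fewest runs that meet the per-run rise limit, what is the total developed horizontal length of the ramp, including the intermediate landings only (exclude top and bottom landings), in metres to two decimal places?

3504 / 600 = 5.84, so 6 ramp runs are needed. That means 5 intermediate landings.
Ramp run (horizontal) at 1:16: 3504 × 16 = 56064 mm.
5 intermediate landings contribute 5 × 1525 = 7625 mm.
Developed length = 56064 + 7625 = 63689 mm.
= 63.69 m.

63.69 m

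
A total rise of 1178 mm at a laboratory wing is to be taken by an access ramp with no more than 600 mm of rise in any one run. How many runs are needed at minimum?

1178 / 600 = 1.96, so 2 ramp runs are needed.

2 runs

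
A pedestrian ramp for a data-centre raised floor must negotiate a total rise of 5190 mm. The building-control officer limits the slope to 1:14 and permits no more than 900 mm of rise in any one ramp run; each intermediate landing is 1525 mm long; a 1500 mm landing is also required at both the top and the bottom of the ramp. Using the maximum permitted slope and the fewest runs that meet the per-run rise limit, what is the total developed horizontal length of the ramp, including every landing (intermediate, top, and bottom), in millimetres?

83285 mm

5190 / 900 = 5.767 → round up to 6 ramp runs. That means 5 intermediate landings.
Horizontal run for 5190 mm of rise at 1:14 is 5190 × 14 = 72660 mm.
Intermediate landings: 5 × 1525 = 7625 mm.
Top and bottom landings: 2 × 1500 = 3000 mm.
Total = 72660 + 7625 + 3000 = 83285 mm.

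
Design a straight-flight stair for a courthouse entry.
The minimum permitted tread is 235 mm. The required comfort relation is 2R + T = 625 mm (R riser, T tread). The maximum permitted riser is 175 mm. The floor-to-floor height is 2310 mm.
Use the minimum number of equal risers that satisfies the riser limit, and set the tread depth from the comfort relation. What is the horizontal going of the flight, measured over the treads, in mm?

2310 / 175 = 13.200 → round up to 14 risers.
R = 2310 ÷ 14 = 165 mm.
Tread T = 625 − 2 × 165 = 295 mm (≥ 235 mm).
14 risers give 13 treads; going = 13 × 295 = 3835 mm.

3835 mm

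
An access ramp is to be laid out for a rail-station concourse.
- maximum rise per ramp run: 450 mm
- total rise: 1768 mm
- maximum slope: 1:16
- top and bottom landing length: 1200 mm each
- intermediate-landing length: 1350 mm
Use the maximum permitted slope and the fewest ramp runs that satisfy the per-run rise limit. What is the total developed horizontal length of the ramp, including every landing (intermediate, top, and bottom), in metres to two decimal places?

34.74 m

1768 / 450 = 3.929 → round up to 4 ramp runs. That means 3 intermediate landings.
Horizontal run for 1768 mm of rise at 1:16 is 1768 × 16 = 28288 mm.
3 intermediate landings contribute 3 × 1350 = 4050 mm.
Top and bottom landings: 2 × 1200 = 2400 mm.
Total = 28288 + 4050 + 2400 = 34738 mm.
= 34.74 m.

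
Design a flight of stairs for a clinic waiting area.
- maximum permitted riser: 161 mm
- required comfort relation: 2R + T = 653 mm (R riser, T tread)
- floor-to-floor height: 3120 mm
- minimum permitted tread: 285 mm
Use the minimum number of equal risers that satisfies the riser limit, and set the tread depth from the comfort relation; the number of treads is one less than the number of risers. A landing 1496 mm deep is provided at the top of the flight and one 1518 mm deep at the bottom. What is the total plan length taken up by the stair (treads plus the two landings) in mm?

9493 mm

⌈3120/161⌉ = 20 risers.
R = 3120 ÷ 20 = 156 mm.
T = 653 − 2·156 = 341 mm, which satisfies the 285 mm minimum.
20 risers give 19 treads; going = 19 × 341 = 6479 mm.
Enclosure = 6479 + 1496 + 1518 = 9493 mm.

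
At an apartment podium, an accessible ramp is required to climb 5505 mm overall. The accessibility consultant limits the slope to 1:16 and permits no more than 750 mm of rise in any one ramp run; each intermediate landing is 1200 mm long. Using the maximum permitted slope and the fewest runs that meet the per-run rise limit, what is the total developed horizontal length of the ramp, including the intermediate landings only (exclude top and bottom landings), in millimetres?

96480 mm

At most 750 each: 5505/750 = 7.34, giving 8 ramp runs. That means 7 intermediate landings.
Horizontal run for 5505 mm of rise at 1:16 is 5505 × 16 = 88080 mm.
Intermediate landings: 7 × 1200 = 8400 mm.
Total developed length = 88080 + 8400 = 96480 mm.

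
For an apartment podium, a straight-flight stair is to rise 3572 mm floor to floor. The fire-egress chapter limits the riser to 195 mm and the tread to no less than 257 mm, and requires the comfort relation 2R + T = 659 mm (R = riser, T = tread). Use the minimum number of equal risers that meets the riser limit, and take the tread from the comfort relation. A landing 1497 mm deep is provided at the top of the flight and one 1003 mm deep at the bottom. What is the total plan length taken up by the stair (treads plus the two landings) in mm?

7594 mm

At most 195 each: 3572/195 = 18.32, giving 19 risers.
Riser R = 3572 / 19 = 188 mm, within the 195 mm limit.
T = 659 − 2·188 = 283 mm, which satisfies the 257 mm minimum.
Going = (19 − 1) × 283 = 5094 mm.
Enclosure = 5094 + 1497 + 1003 = 7594 mm.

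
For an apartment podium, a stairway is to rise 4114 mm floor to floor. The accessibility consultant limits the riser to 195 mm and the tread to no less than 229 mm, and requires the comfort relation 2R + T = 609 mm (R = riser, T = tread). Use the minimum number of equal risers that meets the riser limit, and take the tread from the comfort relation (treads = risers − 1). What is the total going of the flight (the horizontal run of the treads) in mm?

4114 / 195 = 21.10, so 22 risers are needed.
Each riser is 4114/22 = 187 mm (≤ 195 mm).
From 2R + T = 609: T = 609 − 374 = 235 mm.
22 risers give 21 treads; going = 21 × 235 = 4935 mm.

4935 mm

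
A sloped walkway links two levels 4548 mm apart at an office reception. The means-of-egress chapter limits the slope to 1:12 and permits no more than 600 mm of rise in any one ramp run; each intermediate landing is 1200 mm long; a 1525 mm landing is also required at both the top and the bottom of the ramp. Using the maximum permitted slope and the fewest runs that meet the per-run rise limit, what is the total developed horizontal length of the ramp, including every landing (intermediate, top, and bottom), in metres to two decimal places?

66.03 m

At most 600 each: 4548/600 = 7.58, giving 8 ramp runs. That means 7 intermediate landings.
Ramp run (horizontal) at 1:12: 4548 × 12 = 54576 mm.
7 intermediate landings contribute 7 × 1200 = 8400 mm.
Top and bottom landings: 2 × 1525 = 3050 mm.
Total = 54576 + 8400 + 3050 = 66026 mm.
= 66.03 m.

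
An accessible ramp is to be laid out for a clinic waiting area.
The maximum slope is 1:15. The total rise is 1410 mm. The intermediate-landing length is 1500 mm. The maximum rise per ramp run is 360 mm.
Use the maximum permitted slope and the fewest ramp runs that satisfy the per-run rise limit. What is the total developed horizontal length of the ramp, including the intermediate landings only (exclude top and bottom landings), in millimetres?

25650 mm

1410 / 360 = 3.917 → round up to 4 ramp runs. That means 3 intermediate landings.
Horizontal run for 1410 mm of rise at 1:15 is 1410 × 15 = 21150 mm.
Intermediate landings: 3 × 1500 = 4500 mm.
Developed length = 21150 + 4500 = 25650 mm.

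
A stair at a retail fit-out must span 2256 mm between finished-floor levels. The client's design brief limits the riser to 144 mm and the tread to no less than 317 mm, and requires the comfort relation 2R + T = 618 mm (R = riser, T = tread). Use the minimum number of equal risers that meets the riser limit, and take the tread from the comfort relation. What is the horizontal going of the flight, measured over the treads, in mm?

2256 / 144 = 15.67, so 16 risers are needed.
Each riser is 2256/16 = 141 mm (≤ 144 mm).
Tread T = 618 − 2 × 141 = 336 mm (≥ 317 mm).
16 risers give 15 treads; going = 15 × 336 = 5040 mm.

5040 mm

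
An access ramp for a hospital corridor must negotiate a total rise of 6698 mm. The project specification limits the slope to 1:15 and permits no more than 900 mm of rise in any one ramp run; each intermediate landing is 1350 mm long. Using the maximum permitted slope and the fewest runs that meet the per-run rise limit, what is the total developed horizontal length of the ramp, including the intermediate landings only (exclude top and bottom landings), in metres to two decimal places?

109.92 m

6698 / 900 = 7.44, so 8 ramp runs are needed. That means 7 intermediate landings.
Ramp run (horizontal) at 1:15: 6698 × 15 = 100470 mm.
Intermediate landings: 7 × 1350 = 9450 mm.
Total developed length = 100470 + 9450 = 109920 mm.
= 109.92 m.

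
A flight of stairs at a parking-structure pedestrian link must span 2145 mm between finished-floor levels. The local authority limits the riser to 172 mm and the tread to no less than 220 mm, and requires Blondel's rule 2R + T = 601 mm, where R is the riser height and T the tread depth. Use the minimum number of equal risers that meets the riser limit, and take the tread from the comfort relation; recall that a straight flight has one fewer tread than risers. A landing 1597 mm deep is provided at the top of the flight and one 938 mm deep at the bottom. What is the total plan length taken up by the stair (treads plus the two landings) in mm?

⌈2145/172⌉ = 13 risers.
Riser R = 2145 / 13 = 165 mm, within the 172 mm limit.
T = 601 − 2·165 = 271 mm, which satisfies the 220 mm minimum.
Going = (13 − 1) × 271 = 3252 mm.
Enclosure = 3252 + 1597 + 938 = 5787 mm.

5787 mm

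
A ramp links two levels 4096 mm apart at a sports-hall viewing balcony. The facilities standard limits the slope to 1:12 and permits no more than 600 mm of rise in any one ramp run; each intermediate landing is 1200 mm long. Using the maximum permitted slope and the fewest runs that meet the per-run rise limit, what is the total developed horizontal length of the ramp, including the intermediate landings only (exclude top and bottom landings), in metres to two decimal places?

56.35 m

4096 / 600 = 6.83, so 7 ramp runs are needed. That means 6 intermediate landings.
Horizontal run for 4096 mm of rise at 1:12 is 4096 × 12 = 49152 mm.
Intermediate landings: 6 × 1200 = 7200 mm.
Total developed length = 49152 + 7200 = 56352 mm.
= 56.35 m.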